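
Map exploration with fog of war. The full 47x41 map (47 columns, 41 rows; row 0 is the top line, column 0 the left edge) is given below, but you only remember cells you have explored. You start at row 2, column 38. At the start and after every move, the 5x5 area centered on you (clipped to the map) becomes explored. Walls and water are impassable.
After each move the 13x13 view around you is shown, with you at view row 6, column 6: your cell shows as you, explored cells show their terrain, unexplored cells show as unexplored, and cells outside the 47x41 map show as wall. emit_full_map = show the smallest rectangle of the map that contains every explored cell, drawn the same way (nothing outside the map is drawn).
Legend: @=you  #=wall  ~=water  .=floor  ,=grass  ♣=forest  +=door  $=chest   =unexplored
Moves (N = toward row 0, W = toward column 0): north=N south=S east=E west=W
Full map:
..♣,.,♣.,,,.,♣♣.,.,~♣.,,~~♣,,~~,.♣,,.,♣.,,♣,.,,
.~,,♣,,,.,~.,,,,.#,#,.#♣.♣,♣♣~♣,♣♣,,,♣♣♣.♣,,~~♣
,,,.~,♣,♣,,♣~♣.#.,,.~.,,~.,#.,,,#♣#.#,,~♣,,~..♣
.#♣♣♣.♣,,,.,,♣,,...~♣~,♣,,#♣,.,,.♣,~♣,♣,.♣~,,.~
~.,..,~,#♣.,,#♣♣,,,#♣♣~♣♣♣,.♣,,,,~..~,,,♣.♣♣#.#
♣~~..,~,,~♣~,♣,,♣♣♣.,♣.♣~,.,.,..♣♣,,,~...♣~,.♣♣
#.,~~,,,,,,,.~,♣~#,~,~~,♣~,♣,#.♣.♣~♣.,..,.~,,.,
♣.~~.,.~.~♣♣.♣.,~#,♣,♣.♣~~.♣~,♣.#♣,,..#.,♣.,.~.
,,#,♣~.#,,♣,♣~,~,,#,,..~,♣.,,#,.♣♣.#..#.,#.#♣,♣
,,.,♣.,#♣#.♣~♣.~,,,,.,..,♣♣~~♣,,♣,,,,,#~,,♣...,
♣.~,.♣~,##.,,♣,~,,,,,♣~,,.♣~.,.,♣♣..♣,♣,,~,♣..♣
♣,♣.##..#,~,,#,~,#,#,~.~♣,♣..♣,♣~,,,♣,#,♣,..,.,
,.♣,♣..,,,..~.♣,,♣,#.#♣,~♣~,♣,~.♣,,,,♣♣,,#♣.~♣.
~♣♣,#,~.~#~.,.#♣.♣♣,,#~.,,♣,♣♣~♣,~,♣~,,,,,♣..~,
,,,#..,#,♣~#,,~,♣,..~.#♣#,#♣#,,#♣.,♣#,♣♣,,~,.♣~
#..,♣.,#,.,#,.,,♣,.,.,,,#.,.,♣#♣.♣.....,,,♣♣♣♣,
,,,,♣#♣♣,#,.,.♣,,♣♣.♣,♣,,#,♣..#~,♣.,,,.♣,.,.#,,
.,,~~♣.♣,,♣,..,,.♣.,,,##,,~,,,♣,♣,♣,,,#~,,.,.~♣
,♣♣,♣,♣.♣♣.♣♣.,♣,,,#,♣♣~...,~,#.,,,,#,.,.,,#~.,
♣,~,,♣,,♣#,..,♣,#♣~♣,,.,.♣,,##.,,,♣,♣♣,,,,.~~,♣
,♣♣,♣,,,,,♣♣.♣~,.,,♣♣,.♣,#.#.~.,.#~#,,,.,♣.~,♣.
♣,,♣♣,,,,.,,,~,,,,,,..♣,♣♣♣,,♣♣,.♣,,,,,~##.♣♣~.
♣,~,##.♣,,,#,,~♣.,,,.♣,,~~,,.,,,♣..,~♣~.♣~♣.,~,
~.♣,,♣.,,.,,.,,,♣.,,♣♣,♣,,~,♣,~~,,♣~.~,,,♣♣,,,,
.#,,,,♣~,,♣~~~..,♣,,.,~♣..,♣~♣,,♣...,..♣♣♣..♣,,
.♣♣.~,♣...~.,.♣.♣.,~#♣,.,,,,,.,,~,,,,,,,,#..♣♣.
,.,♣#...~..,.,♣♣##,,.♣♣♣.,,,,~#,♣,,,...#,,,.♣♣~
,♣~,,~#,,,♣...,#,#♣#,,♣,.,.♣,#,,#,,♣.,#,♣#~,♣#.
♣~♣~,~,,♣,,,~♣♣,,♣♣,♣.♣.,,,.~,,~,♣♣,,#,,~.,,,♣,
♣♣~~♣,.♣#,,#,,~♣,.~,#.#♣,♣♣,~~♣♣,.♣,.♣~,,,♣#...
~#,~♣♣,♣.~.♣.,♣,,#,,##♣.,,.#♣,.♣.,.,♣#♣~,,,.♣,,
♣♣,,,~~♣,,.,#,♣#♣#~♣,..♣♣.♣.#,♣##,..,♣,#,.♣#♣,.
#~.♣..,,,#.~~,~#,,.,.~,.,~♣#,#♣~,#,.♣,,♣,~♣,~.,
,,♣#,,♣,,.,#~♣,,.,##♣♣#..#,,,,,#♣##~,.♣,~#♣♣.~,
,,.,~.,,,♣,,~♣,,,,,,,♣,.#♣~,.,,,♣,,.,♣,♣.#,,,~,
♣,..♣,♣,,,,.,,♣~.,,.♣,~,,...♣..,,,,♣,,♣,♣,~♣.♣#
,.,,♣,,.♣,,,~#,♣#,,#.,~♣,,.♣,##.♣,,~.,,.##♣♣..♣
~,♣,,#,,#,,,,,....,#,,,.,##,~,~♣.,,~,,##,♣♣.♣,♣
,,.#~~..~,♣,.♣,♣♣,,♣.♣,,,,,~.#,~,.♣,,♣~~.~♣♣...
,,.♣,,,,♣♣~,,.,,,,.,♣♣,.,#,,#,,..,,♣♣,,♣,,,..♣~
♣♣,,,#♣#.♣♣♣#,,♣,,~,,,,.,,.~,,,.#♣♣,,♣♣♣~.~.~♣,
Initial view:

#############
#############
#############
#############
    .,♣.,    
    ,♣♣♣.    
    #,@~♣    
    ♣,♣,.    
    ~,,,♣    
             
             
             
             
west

#############
#############
#############
#############
    ,.,♣.,   
    ,,♣♣♣.   
    .#@,~♣   
    ~♣,♣,.   
    .~,,,♣   
             
             
             
             

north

#############
#############
#############
#############
#############
    ,.,♣.,   
    ,,@♣♣.   
    .#,,~♣   
    ~♣,♣,.   
    .~,,,♣   
             
             
             

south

#############
#############
#############
#############
    ,.,♣.,   
    ,,♣♣♣.   
    .#@,~♣   
    ~♣,♣,.   
    .~,,,♣   
             
             
             
             

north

#############
#############
#############
#############
#############
    ,.,♣.,   
    ,,@♣♣.   
    .#,,~♣   
    ~♣,♣,.   
    .~,,,♣   
             
             
             

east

#############
#############
#############
#############
#############
   ,.,♣.,    
   ,,♣@♣.    
   .#,,~♣    
   ~♣,♣,.    
   .~,,,♣    
             
             
             

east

#############
#############
#############
#############
#############
  ,.,♣.,,    
  ,,♣♣@.♣    
  .#,,~♣,    
  ~♣,♣,.♣    
  .~,,,♣     
             
             
             

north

#############
#############
#############
#############
#############
#############
  ,.,♣@,,    
  ,,♣♣♣.♣    
  .#,,~♣,    
  ~♣,♣,.♣    
  .~,,,♣     
             
             

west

#############
#############
#############
#############
#############
#############
   ,.,@.,,   
   ,,♣♣♣.♣   
   .#,,~♣,   
   ~♣,♣,.♣   
   .~,,,♣    
             
             

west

#############
#############
#############
#############
#############
#############
    ,.@♣.,,  
    ,,♣♣♣.♣  
    .#,,~♣,  
    ~♣,♣,.♣  
    .~,,,♣   
             
             

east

#############
#############
#############
#############
#############
#############
   ,.,@.,,   
   ,,♣♣♣.♣   
   .#,,~♣,   
   ~♣,♣,.♣   
   .~,,,♣    
             
             

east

#############
#############
#############
#############
#############
#############
  ,.,♣@,,    
  ,,♣♣♣.♣    
  .#,,~♣,    
  ~♣,♣,.♣    
  .~,,,♣     
             
             

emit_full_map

,.,♣@,,
,,♣♣♣.♣
.#,,~♣,
~♣,♣,.♣
.~,,,♣ 


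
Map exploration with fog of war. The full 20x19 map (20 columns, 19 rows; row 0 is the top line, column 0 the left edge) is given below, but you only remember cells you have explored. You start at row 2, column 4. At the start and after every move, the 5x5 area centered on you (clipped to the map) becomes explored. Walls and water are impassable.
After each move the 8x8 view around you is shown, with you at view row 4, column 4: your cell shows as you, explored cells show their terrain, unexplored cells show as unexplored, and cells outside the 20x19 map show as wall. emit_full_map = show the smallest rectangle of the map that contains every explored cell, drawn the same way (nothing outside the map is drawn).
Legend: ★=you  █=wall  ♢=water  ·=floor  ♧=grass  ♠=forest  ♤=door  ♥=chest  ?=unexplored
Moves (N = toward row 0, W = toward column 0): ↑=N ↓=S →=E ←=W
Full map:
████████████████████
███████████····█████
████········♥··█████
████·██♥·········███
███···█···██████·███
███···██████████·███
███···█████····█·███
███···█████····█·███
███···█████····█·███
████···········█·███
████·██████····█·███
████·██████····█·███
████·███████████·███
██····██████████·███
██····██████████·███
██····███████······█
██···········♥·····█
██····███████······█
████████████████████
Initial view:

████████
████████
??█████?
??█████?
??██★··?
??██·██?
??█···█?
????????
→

████████
████████
?██████?
?██████?
?██·★··?
?██·██♥?
?█···█·?
????????

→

████████
████████
███████?
███████?
██··★··?
██·██♥·?
█···█··?
????????

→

████████
████████
███████?
███████?
█···★··?
█·██♥··?
···█···?
????????

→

████████
████████
███████?
███████?
····★··?
·██♥···?
··█···█?
????????

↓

████████
███████?
███████?
·······?
·██♥★··?
··█···█?
??█████?
????????

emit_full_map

█████████
█████████
██·······
██·██♥★··
█···█···█
????█████

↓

███████?
███████?
·······?
·██♥···?
··█·★·█?
??█████?
??█████?
????????

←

████████
████████
█·······
█·██♥···
···█★··█
??·█████
??·█████
????????

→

███████?
███████?
·······?
·██♥···?
··█·★·█?
?·█████?
?·█████?
????????

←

████████
████████
█·······
█·██♥···
···█★··█
??·█████
??·█████
????????

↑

████████
████████
████████
█·······
█·██★···
···█···█
??·█████
??·█████

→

████████
███████?
███████?
·······?
·██♥★··?
··█···█?
?·█████?
?·█████?

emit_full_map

█████████
█████████
██·······
██·██♥★··
█···█···█
???·█████
???·█████

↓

███████?
███████?
·······?
·██♥···?
··█·★·█?
?·█████?
?·█████?
????????

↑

████████
███████?
███████?
·······?
·██♥★··?
··█···█?
?·█████?
?·█████?

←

████████
████████
████████
█·······
█·██★···
···█···█
??·█████
??·█████


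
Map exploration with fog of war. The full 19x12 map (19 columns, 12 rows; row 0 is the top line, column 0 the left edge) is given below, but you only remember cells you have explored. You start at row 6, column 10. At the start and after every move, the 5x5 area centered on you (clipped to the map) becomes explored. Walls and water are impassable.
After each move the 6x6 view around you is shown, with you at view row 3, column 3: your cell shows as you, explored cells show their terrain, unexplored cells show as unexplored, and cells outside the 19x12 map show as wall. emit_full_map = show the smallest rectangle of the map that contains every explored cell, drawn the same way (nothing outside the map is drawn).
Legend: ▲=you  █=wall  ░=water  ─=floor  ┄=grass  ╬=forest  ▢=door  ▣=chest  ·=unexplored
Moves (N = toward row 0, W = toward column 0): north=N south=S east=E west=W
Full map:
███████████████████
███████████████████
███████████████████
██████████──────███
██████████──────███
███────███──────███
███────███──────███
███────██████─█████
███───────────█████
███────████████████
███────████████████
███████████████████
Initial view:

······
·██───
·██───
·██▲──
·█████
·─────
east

······
██────
██────
██─▲──
█████─
──────

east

······
█─────
█─────
█──▲──
████─█
─────█

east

······
──────
──────
───▲──
███─██
────██

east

······
─────█
─────█
───▲─█
██─███
───███

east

······
────██
────██
───▲██
█─████
──████

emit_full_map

██──────██
██──────██
██─────▲██
█████─████
──────████

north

······
·───██
────██
───▲██
────██
█─████

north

······
·█████
·───██
───▲██
────██
────██

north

······
·█████
·█████
·──▲██
────██
────██

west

······
·█████
·█████
·──▲─█
─────█
─────█

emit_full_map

····██████
····██████
····──▲─██
██──────██
██──────██
██──────██
█████─████
──────████


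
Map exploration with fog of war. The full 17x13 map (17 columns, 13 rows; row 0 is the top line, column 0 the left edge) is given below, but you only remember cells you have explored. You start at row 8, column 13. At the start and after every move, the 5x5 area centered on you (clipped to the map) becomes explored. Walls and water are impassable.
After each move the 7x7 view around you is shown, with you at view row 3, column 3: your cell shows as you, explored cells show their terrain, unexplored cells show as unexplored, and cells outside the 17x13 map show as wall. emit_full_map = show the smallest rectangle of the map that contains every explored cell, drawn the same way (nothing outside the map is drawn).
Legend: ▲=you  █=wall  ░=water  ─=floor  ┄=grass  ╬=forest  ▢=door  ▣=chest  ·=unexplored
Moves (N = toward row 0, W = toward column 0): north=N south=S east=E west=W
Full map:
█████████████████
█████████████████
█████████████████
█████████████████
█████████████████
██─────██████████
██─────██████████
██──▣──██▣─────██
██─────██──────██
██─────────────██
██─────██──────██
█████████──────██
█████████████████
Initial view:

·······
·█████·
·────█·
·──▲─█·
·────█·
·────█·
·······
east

······█
███████
────███
───▲███
────███
────███
······█

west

·······
·██████
·────██
·──▲─██
·────██
·────██
·······

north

·······
·█████·
·██████
·──▲─██
·────██
·────██
·────██

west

·······
·██████
·██████
·──▲──█
·─────█
·─────█
··────█

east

·······
██████·
███████
───▲─██
─────██
─────██
·────██

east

······█
███████
███████
───▲███
────███
────███
────███

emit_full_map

███████
███████
────▲██
─────██
─────██
·────██

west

·······
███████
███████
───▲─██
─────██
─────██
·────██

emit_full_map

███████
███████
───▲─██
─────██
─────██
·────██


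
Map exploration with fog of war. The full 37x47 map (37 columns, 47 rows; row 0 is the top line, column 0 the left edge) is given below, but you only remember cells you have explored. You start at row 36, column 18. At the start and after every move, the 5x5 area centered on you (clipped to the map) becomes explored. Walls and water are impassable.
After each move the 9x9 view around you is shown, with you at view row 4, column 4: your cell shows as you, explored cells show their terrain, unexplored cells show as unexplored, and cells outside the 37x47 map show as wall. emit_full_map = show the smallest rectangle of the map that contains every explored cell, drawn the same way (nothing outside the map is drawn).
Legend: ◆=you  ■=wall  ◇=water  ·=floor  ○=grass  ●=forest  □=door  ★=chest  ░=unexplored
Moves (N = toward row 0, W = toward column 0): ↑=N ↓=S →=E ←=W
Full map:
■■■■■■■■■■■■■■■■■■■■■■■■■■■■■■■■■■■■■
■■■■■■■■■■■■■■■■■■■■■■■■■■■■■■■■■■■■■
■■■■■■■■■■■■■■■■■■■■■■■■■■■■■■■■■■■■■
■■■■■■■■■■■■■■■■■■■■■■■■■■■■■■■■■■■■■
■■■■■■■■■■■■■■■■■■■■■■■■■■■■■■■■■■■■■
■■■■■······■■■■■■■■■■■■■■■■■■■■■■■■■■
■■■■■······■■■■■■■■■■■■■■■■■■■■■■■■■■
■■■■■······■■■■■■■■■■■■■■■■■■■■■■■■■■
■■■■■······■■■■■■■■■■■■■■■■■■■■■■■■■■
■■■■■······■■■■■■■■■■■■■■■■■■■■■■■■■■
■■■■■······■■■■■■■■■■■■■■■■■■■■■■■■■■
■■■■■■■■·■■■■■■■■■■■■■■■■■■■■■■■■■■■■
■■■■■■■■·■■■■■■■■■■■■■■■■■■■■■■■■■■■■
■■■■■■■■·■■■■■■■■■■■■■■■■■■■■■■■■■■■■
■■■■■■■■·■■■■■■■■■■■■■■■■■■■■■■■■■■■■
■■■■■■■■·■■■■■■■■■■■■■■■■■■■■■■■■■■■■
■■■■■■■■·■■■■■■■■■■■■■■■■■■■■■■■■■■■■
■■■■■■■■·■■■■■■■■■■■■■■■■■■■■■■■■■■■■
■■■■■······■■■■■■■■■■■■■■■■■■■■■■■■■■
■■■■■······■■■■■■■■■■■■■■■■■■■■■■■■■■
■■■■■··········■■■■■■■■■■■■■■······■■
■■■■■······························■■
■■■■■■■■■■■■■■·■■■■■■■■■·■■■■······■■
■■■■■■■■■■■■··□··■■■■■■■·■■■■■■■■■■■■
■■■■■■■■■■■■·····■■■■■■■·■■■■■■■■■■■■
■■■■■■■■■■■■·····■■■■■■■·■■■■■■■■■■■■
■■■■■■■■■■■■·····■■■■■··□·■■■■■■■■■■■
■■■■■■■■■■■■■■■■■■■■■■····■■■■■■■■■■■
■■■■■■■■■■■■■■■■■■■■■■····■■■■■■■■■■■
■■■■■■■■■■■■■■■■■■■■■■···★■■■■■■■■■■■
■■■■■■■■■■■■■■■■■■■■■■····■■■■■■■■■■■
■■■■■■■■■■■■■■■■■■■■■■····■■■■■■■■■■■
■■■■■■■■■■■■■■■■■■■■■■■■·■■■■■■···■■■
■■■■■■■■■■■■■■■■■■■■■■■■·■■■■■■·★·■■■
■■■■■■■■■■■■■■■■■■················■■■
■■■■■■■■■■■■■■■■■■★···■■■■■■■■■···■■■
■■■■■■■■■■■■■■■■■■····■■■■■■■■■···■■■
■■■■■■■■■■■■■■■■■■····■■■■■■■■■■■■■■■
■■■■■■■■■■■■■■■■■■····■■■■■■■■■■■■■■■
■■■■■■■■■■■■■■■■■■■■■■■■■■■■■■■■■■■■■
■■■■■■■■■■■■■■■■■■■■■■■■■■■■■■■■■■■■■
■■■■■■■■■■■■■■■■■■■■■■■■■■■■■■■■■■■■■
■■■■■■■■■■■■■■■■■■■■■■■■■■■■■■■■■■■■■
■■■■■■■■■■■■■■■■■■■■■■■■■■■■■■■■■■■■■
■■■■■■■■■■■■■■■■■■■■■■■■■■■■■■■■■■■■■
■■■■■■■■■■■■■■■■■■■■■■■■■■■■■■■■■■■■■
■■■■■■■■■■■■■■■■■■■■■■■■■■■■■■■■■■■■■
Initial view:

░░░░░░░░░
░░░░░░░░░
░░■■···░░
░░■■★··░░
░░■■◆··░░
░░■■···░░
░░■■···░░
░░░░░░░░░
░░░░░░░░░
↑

░░░░░░░░░
░░░░░░░░░
░░■■■■■░░
░░■■···░░
░░■■◆··░░
░░■■···░░
░░■■···░░
░░■■···░░
░░░░░░░░░

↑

░░░░░░░░░
░░░░░░░░░
░░■■■■■░░
░░■■■■■░░
░░■■◆··░░
░░■■★··░░
░░■■···░░
░░■■···░░
░░■■···░░

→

░░░░░░░░░
░░░░░░░░░
░■■■■■■░░
░■■■■■■░░
░■■·◆··░░
░■■★···░░
░■■····░░
░■■···░░░
░■■···░░░

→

░░░░░░░░░
░░░░░░░░░
■■■■■■■░░
■■■■■■■░░
■■··◆··░░
■■★···■░░
■■····■░░
■■···░░░░
■■···░░░░

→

░░░░░░░░░
░░░░░░░░░
■■■■■■■░░
■■■■■■■░░
■···◆··░░
■★···■■░░
■····■■░░
■···░░░░░
■···░░░░░

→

░░░░░░░░░
░░░░░░░░░
■■■■■■·░░
■■■■■■·░░
····◆··░░
★···■■■░░
····■■■░░
···░░░░░░
···░░░░░░

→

░░░░░░░░░
░░░░░░░░░
■■■■■·■░░
■■■■■·■░░
····◆··░░
···■■■■░░
···■■■■░░
··░░░░░░░
··░░░░░░░

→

░░░░░░░░░
░░░░░░░░░
■■■■·■■░░
■■■■·■■░░
····◆··░░
··■■■■■░░
··■■■■■░░
·░░░░░░░░
·░░░░░░░░

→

░░░░░░░░░
░░░░░░░░░
■■■·■■■░░
■■■·■■■░░
····◆··░░
·■■■■■■░░
·■■■■■■░░
░░░░░░░░░
░░░░░░░░░

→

░░░░░░░░░
░░░░░░░░░
■■·■■■■░░
■■·■■■■░░
····◆··░░
■■■■■■■░░
■■■■■■■░░
░░░░░░░░░
░░░░░░░░░

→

░░░░░░░░░
░░░░░░░░░
■·■■■■■░░
■·■■■■■░░
····◆··░░
■■■■■■■░░
■■■■■■■░░
░░░░░░░░░
░░░░░░░░░

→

░░░░░░░░░
░░░░░░░░░
·■■■■■■░░
·■■■■■■░░
····◆··░░
■■■■■■■░░
■■■■■■■░░
░░░░░░░░░
░░░░░░░░░

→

░░░░░░░░░
░░░░░░░░░
■■■■■■·░░
■■■■■■·░░
····◆··░░
■■■■■■·░░
■■■■■■·░░
░░░░░░░░░
░░░░░░░░░

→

░░░░░░░░░
░░░░░░░░░
■■■■■··░░
■■■■■·★░░
····◆··░░
■■■■■··░░
■■■■■··░░
░░░░░░░░░
░░░░░░░░░

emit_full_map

■■■■■■■■·■■■■■■··
■■■■■■■■·■■■■■■·★
■■············◆··
■■★···■■■■■■■■■··
■■····■■■■■■■■■··
■■···░░░░░░░░░░░░
■■···░░░░░░░░░░░░

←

░░░░░░░░░
░░░░░░░░░
■■■■■■··░
■■■■■■·★░
····◆···░
■■■■■■··░
■■■■■■··░
░░░░░░░░░
░░░░░░░░░

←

░░░░░░░░░
░░░░░░░░░
·■■■■■■··
·■■■■■■·★
····◆····
■■■■■■■··
■■■■■■■··
░░░░░░░░░
░░░░░░░░░

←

░░░░░░░░░
░░░░░░░░░
■·■■■■■■·
■·■■■■■■·
····◆····
■■■■■■■■·
■■■■■■■■·
░░░░░░░░░
░░░░░░░░░

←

░░░░░░░░░
░░░░░░░░░
■■·■■■■■■
■■·■■■■■■
····◆····
■■■■■■■■■
■■■■■■■■■
░░░░░░░░░
░░░░░░░░░

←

░░░░░░░░░
░░░░░░░░░
■■■·■■■■■
■■■·■■■■■
····◆····
·■■■■■■■■
·■■■■■■■■
░░░░░░░░░
░░░░░░░░░

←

░░░░░░░░░
░░░░░░░░░
■■■■·■■■■
■■■■·■■■■
····◆····
··■■■■■■■
··■■■■■■■
·░░░░░░░░
·░░░░░░░░

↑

░░░░░░░░░
░░░░░░░░░
░░····■░░
■■■■·■■■■
■■■■◆■■■■
·········
··■■■■■■■
··■■■■■■■
·░░░░░░░░

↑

░░░░░░░░░
░░░░░░░░░
░░····■░░
░░····■░░
■■■■◆■■■■
■■■■·■■■■
·········
··■■■■■■■
··■■■■■■■

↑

░░░░░░░░░
░░░░░░░░░
░░···★■░░
░░····■░░
░░··◆·■░░
■■■■·■■■■
■■■■·■■■■
·········
··■■■■■■■

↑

░░░░░░░░░
░░░░░░░░░
░░····■░░
░░···★■░░
░░··◆·■░░
░░····■░░
■■■■·■■■■
■■■■·■■■■
·········

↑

░░░░░░░░░
░░░░░░░░░
░░····■░░
░░····■░░
░░··◆★■░░
░░····■░░
░░····■░░
■■■■·■■■■
■■■■·■■■■

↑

░░░░░░░░░
░░░░░░░░░
░░··□·■░░
░░····■░░
░░··◆·■░░
░░···★■░░
░░····■░░
░░····■░░
■■■■·■■■■

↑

░░░░░░░░░
░░░░░░░░░
░░■■·■■░░
░░··□·■░░
░░··◆·■░░
░░····■░░
░░···★■░░
░░····■░░
░░····■░░

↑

░░░░░░░░░
░░░░░░░░░
░░■■·■■░░
░░■■·■■░░
░░··◆·■░░
░░····■░░
░░····■░░
░░···★■░░
░░····■░░

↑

░░░░░░░░░
░░░░░░░░░
░░■■·■■░░
░░■■·■■░░
░░■■◆■■░░
░░··□·■░░
░░····■░░
░░····■░░
░░···★■░░

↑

░░░░░░░░░
░░░░░░░░░
░░■■·■■░░
░░■■·■■░░
░░■■◆■■░░
░░■■·■■░░
░░··□·■░░
░░····■░░
░░····■░░

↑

░░░░░░░░░
░░░░░░░░░
░░·····░░
░░■■·■■░░
░░■■◆■■░░
░░■■·■■░░
░░■■·■■░░
░░··□·■░░
░░····■░░

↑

░░░░░░░░░
░░░░░░░░░
░░■■■■■░░
░░·····░░
░░■■◆■■░░
░░■■·■■░░
░░■■·■■░░
░░■■·■■░░
░░··□·■░░

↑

░░░░░░░░░
░░░░░░░░░
░░■■■■■░░
░░■■■■■░░
░░··◆··░░
░░■■·■■░░
░░■■·■■░░
░░■■·■■░░
░░■■·■■░░

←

░░░░░░░░░
░░░░░░░░░
░░■■■■■■░
░░■■■■■■░
░░··◆···░
░░■■■·■■░
░░■■■·■■░
░░░■■·■■░
░░░■■·■■░

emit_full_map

░░░░░■■■■■■░░░░░░
░░░░░■■■■■■░░░░░░
░░░░░··◆···░░░░░░
░░░░░■■■·■■░░░░░░
░░░░░■■■·■■░░░░░░
░░░░░░■■·■■░░░░░░
░░░░░░■■·■■░░░░░░
░░░░░░··□·■░░░░░░
░░░░░░····■░░░░░░
░░░░░░····■░░░░░░
░░░░░░···★■░░░░░░
░░░░░░····■░░░░░░
░░░░░░····■░░░░░░
■■■■■■■■·■■■■■■··
■■■■■■■■·■■■■■■·★
■■···············
■■★···■■■■■■■■■··
■■····■■■■■■■■■··
■■···░░░░░░░░░░░░
■■···░░░░░░░░░░░░


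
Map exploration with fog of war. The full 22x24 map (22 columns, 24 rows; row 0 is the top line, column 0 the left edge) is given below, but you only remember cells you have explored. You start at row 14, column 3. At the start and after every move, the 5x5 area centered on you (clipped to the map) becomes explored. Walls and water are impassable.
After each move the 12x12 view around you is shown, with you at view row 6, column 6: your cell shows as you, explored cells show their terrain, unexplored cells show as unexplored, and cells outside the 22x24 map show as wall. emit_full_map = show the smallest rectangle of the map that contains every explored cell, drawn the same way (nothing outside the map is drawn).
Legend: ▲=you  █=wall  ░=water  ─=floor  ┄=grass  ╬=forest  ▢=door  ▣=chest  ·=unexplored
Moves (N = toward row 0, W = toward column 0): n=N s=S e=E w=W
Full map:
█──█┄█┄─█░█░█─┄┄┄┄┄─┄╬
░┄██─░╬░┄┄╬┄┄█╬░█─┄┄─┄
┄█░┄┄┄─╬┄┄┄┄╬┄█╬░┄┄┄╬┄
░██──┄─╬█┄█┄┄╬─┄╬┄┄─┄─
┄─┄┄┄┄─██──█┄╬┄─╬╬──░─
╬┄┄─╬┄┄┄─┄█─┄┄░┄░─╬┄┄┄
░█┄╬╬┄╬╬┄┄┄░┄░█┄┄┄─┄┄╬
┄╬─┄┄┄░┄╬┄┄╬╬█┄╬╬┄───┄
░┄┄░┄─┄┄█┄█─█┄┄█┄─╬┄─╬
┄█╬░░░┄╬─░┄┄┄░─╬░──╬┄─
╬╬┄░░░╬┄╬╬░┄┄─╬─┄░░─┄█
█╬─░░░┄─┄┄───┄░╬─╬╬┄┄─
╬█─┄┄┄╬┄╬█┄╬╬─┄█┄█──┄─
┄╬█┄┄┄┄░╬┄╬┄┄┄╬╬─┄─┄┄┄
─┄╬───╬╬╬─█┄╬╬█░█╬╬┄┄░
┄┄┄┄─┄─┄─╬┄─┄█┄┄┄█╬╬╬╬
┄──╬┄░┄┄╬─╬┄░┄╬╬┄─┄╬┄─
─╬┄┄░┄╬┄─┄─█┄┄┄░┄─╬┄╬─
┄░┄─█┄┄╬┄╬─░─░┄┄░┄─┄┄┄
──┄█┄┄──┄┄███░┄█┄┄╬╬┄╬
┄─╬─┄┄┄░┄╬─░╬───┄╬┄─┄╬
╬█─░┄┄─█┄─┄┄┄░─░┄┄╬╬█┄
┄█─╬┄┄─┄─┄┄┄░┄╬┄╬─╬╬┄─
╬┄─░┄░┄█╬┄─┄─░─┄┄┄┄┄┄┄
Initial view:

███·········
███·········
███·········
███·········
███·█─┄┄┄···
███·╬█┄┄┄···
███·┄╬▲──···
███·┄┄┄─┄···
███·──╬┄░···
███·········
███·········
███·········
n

███·········
███·········
███·········
███·········
███·╬─░░░···
███·█─┄┄┄···
███·╬█▲┄┄···
███·┄╬───···
███·┄┄┄─┄···
███·──╬┄░···
███·········
███·········

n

███·········
███·········
███·········
███·········
███·╬┄░░░···
███·╬─░░░···
███·█─▲┄┄···
███·╬█┄┄┄···
███·┄╬───···
███·┄┄┄─┄···
███·──╬┄░···
███·········

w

████········
████········
████········
████········
████╬╬┄░░░··
█████╬─░░░··
████╬█▲┄┄┄··
████┄╬█┄┄┄··
████─┄╬───··
████·┄┄┄─┄··
████·──╬┄░··
████········

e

███·········
███·········
███·········
███·········
███╬╬┄░░░···
████╬─░░░···
███╬█─▲┄┄···
███┄╬█┄┄┄···
███─┄╬───···
███·┄┄┄─┄···
███·──╬┄░···
███·········

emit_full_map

╬╬┄░░░
█╬─░░░
╬█─▲┄┄
┄╬█┄┄┄
─┄╬───
·┄┄┄─┄
·──╬┄░

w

████········
████········
████········
████········
████╬╬┄░░░··
█████╬─░░░··
████╬█▲┄┄┄··
████┄╬█┄┄┄··
████─┄╬───··
████·┄┄┄─┄··
████·──╬┄░··
████········

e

███·········
███·········
███·········
███·········
███╬╬┄░░░···
████╬─░░░···
███╬█─▲┄┄···
███┄╬█┄┄┄···
███─┄╬───···
███·┄┄┄─┄···
███·──╬┄░···
███·········

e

██··········
██··········
██··········
██··········
██╬╬┄░░░╬···
███╬─░░░┄···
██╬█─┄▲┄╬···
██┄╬█┄┄┄┄···
██─┄╬───╬···
██·┄┄┄─┄····
██·──╬┄░····
██··········

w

███·········
███·········
███·········
███·········
███╬╬┄░░░╬··
████╬─░░░┄··
███╬█─▲┄┄╬··
███┄╬█┄┄┄┄··
███─┄╬───╬··
███·┄┄┄─┄···
███·──╬┄░···
███·········

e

██··········
██··········
██··········
██··········
██╬╬┄░░░╬···
███╬─░░░┄···
██╬█─┄▲┄╬···
██┄╬█┄┄┄┄···
██─┄╬───╬···
██·┄┄┄─┄····
██·──╬┄░····
██··········

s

██··········
██··········
██··········
██╬╬┄░░░╬···
███╬─░░░┄···
██╬█─┄┄┄╬···
██┄╬█┄▲┄┄···
██─┄╬───╬···
██·┄┄┄─┄─···
██·──╬┄░····
██··········
██··········

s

██··········
██··········
██╬╬┄░░░╬···
███╬─░░░┄···
██╬█─┄┄┄╬···
██┄╬█┄┄┄┄···
██─┄╬─▲─╬···
██·┄┄┄─┄─···
██·──╬┄░┄···
██··········
██··········
██··········

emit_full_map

╬╬┄░░░╬
█╬─░░░┄
╬█─┄┄┄╬
┄╬█┄┄┄┄
─┄╬─▲─╬
·┄┄┄─┄─
·──╬┄░┄

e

█···········
█···········
█╬╬┄░░░╬····
██╬─░░░┄····
█╬█─┄┄┄╬┄···
█┄╬█┄┄┄┄░···
█─┄╬──▲╬╬···
█·┄┄┄─┄─┄···
█·──╬┄░┄┄···
█···········
█···········
█···········

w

██··········
██··········
██╬╬┄░░░╬···
███╬─░░░┄···
██╬█─┄┄┄╬┄··
██┄╬█┄┄┄┄░··
██─┄╬─▲─╬╬··
██·┄┄┄─┄─┄··
██·──╬┄░┄┄··
██··········
██··········
██··········

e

█···········
█···········
█╬╬┄░░░╬····
██╬─░░░┄····
█╬█─┄┄┄╬┄···
█┄╬█┄┄┄┄░···
█─┄╬──▲╬╬···
█·┄┄┄─┄─┄···
█·──╬┄░┄┄···
█···········
█···········
█···········

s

█···········
█╬╬┄░░░╬····
██╬─░░░┄····
█╬█─┄┄┄╬┄···
█┄╬█┄┄┄┄░···
█─┄╬───╬╬···
█·┄┄┄─▲─┄···
█·──╬┄░┄┄···
█···┄░┄╬┄···
█···········
█···········
█···········

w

██··········
██╬╬┄░░░╬···
███╬─░░░┄···
██╬█─┄┄┄╬┄··
██┄╬█┄┄┄┄░··
██─┄╬───╬╬··
██·┄┄┄▲┄─┄··
██·──╬┄░┄┄··
██··┄┄░┄╬┄··
██··········
██··········
██··········

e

█···········
█╬╬┄░░░╬····
██╬─░░░┄····
█╬█─┄┄┄╬┄···
█┄╬█┄┄┄┄░···
█─┄╬───╬╬···
█·┄┄┄─▲─┄···
█·──╬┄░┄┄···
█··┄┄░┄╬┄···
█···········
█···········
█···········

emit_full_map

╬╬┄░░░╬·
█╬─░░░┄·
╬█─┄┄┄╬┄
┄╬█┄┄┄┄░
─┄╬───╬╬
·┄┄┄─▲─┄
·──╬┄░┄┄
··┄┄░┄╬┄

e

············
╬╬┄░░░╬·····
█╬─░░░┄·····
╬█─┄┄┄╬┄····
┄╬█┄┄┄┄░╬···
─┄╬───╬╬╬···
·┄┄┄─┄▲┄─···
·──╬┄░┄┄╬···
··┄┄░┄╬┄─···
············
············
············

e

············
╬┄░░░╬······
╬─░░░┄······
█─┄┄┄╬┄·····
╬█┄┄┄┄░╬┄···
┄╬───╬╬╬─···
┄┄┄─┄─▲─╬···
──╬┄░┄┄╬─···
·┄┄░┄╬┄─┄···
············
············
············

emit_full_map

╬╬┄░░░╬···
█╬─░░░┄···
╬█─┄┄┄╬┄··
┄╬█┄┄┄┄░╬┄
─┄╬───╬╬╬─
·┄┄┄─┄─▲─╬
·──╬┄░┄┄╬─
··┄┄░┄╬┄─┄
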